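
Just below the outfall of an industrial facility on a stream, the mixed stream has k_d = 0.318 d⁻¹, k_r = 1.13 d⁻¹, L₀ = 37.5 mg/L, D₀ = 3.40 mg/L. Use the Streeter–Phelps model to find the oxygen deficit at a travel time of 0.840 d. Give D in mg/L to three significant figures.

D ≈ 6.88 mg/L

k_d L₀/(k_r−k_d) = 0.318×37.5/(1.13−0.318) = 11.93/0.8120 = 14.69 mg/L.
e^(−k_d t) = e^(−0.318×0.8400) = 0.7656; e^(−k_r t) = e^(−1.13×0.8400) = 0.3871.
D = 14.69 × (0.7656 − 0.3871) + 3.40 × 0.3871 = 5.559 + 1.316 = 6.875 mg/L.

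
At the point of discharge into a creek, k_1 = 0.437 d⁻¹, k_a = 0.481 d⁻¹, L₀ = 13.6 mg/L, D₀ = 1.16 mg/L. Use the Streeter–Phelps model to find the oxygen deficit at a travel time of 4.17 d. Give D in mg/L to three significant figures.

D ≈ 3.82 mg/L

k_1 L₀/(k_a−k_1) = 0.437×13.6/(0.481−0.437) = 5.943/0.04400 = 135.1 mg/L.
e^(−k_1 t) = e^(−0.437×4.170) = 0.1617; e^(−k_a t) = e^(−0.481×4.170) = 0.1346.
D = 135.1 × (0.1617 − 0.1346) + 1.16 × 0.1346 = 3.660 + 0.1561 = 3.816 mg/L.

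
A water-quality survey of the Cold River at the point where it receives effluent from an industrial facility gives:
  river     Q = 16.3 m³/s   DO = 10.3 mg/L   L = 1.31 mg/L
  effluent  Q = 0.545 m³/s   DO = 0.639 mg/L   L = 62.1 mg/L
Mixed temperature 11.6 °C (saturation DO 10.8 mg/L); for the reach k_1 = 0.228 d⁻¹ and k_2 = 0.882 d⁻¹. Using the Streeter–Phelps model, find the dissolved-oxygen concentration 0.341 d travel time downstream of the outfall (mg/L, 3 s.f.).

Mixed DO = (16.3×10.3 + 0.545×0.639)/(16.3+0.545) = 168.2/16.85 = 9.987 mg/L.
Mixed L₀ = (16.3×1.31 + 0.545×62.1)/(16.85) = 55.20/16.85 = 3.277 mg/L.
Initial deficit D₀ = C_s − DO₀ = 10.8 − 9.987 = 0.8126 mg/L.
D(0.341) = [0.228×3.277/(0.882−0.228)](e^(−0.228×0.341) − e^(−0.882×0.341)) + 0.8126 e^(−0.882×0.341)
= 1.142 × (0.9252 − 0.7403) + 0.8126 × 0.7403 = 0.8128 mg/L.
DO = 10.8 − 0.8128 = 9.987 mg/L.

DO ≈ 9.99 mg/L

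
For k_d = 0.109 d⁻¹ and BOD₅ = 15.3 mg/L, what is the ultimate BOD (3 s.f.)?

BOD₅ = L₀(1 − e^(−5k_d)) ⇒ L₀ = BOD₅ / (1 − e^(−5×0.109))
= 15.3 / (1 − 0.5798) = 15.3 / 0.4202 = 36.41 mg/L.

L₀ ≈ 36.4 mg/L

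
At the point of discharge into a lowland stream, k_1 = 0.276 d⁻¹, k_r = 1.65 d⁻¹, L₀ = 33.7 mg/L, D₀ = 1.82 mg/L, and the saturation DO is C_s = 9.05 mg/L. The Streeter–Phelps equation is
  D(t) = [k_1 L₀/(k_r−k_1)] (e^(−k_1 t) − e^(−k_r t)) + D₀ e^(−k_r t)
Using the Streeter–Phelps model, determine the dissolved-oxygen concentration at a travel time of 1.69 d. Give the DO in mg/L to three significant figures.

k_1 L₀/(k_r−k_1) = 0.276×33.7/(1.65−0.276) = 9.301/1.374 = 6.769 mg/L.
e^(−k_1 t) = e^(−0.276×1.690) = 0.6272; e^(−k_r t) = e^(−1.65×1.690) = 0.06151.
D = 6.769 × (0.6272 − 0.06151) + 1.82 × 0.06151 = 3.830 + 0.1120 = 3.942 mg/L.
DO = C_s − D = 9.05 − 3.942 = 5.108 mg/L.

DO ≈ 5.11 mg/L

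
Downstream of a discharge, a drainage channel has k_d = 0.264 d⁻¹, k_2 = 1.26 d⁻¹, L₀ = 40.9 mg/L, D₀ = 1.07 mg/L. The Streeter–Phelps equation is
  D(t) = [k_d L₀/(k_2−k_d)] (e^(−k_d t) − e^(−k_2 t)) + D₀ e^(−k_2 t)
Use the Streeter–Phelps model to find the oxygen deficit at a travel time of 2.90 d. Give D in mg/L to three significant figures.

k_d L₀/(k_2−k_d) = 0.264×40.9/(1.26−0.264) = 10.80/0.9960 = 10.84 mg/L.
e^(−k_d t) = e^(−0.264×2.900) = 0.4651; e^(−k_2 t) = e^(−1.26×2.900) = 0.02589.
D = 10.84 × (0.4651 − 0.02589) + 1.07 × 0.02589 = 4.761 + 0.02770 = 4.789 mg/L.

D ≈ 4.79 mg/L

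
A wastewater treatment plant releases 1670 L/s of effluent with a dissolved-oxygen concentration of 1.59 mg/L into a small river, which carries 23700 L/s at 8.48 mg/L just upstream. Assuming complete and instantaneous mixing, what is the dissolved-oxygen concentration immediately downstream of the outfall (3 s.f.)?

8.03 mg/L

Flow-weighted mixing: C = (Q_r C_r + Q_w C_w)/(Q_r + Q_w)
= (23700×8.48 + 1670×1.59)/(23700 + 1670) = 203600/25370 = 8.026 mg/L.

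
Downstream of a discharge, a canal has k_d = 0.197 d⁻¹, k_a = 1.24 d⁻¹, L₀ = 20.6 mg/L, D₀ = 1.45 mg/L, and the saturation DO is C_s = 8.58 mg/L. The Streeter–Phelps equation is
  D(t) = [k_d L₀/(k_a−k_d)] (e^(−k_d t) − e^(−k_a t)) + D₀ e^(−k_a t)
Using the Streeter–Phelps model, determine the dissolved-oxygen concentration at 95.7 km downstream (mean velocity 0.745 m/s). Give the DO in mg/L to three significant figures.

Travel time t = x/v = 95.7 km / (0.745 m/s) = 95700 m / 0.745 m/s = 128500 s = 1.487 d.
k_d L₀/(k_a−k_d) = 0.197×20.6/(1.24−0.197) = 4.058/1.043 = 3.891 mg/L.
e^(−k_d t) = e^(−0.197×1.487) = 0.7461; e^(−k_a t) = e^(−1.24×1.487) = 0.1582.
D = 3.891 × (0.7461 − 0.1582) + 1.45 × 0.1582 = 2.287 + 0.2295 = 2.517 mg/L.
DO = C_s − D = 8.58 − 2.517 = 6.063 mg/L.

DO ≈ 6.06 mg/L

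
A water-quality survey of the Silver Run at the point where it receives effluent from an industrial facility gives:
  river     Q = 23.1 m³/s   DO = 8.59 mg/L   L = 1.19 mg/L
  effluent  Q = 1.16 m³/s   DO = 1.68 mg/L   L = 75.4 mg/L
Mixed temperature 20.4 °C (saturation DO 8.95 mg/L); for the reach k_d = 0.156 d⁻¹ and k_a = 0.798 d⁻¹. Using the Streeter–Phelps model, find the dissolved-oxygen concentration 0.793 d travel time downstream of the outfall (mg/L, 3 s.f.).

Mixed DO = (23.1×8.59 + 1.16×1.68)/(23.1+1.16) = 200.4/24.26 = 8.260 mg/L.
Mixed L₀ = (23.1×1.19 + 1.16×75.4)/(24.26) = 115.0/24.26 = 4.738 mg/L.
Initial deficit D₀ = C_s − DO₀ = 8.95 − 8.260 = 0.6904 mg/L.
D(0.793) = [0.156×4.738/(0.798−0.156)](e^(−0.156×0.793) − e^(−0.798×0.793)) + 0.6904 e^(−0.798×0.793)
= 1.151 × (0.8836 − 0.5311) + 0.6904 × 0.5311 = 0.7726 mg/L.
DO = 8.95 − 0.7726 = 8.177 mg/L.

DO ≈ 8.18 mg/L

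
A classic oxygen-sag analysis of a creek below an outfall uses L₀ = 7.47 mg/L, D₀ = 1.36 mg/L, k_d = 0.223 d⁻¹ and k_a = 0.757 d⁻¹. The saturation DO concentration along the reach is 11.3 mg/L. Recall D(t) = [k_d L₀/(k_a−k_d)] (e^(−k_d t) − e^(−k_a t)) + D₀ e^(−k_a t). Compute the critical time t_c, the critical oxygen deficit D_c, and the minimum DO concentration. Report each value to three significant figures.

With k_a/k_d = 3.395 and 1 − D₀(k_a−k_d)/(k_d L₀) = 0.5640,
t_c = ln(3.395 × 0.5640) / (0.757 − 0.223) = ln(1.915) / 0.5340 = 0.6495/0.5340 = 1.216 d.
L(t_c) = L₀ e^(−k_d t_c) = 7.47 × 0.7624 = 5.695 mg/L, and at the critical point k_a D_c = k_d L, so D_c = (0.223/0.757) × 5.695 = 1.678 mg/L.
Minimum DO = C_s − D_c = 11.3 − 1.678 = 9.622 mg/L.

t_c ≈ 1.22 d; D_c ≈ 1.68 mg/L; min DO ≈ 9.62 mg/L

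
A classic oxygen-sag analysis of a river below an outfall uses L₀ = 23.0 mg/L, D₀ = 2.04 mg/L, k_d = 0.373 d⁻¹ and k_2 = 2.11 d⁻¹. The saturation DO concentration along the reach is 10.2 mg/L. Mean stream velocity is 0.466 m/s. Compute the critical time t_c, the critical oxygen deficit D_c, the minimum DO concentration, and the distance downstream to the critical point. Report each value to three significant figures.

t_c ≈ 0.691 d; D_c ≈ 3.14 mg/L; min DO ≈ 7.06 mg/L; x_c ≈ 27.8 km

With k_2/k_d = 5.657 and 1 − D₀(k_2−k_d)/(k_d L₀) = 0.5870,
t_c = ln(5.657 × 0.5870) / (2.11 − 0.373) = ln(3.320) / 1.737 = 1.200/1.737 = 0.6909 d.
D_c = (k_d/k_2) L₀ e^(−k_d t_c) = (0.373/2.11) × 23.0 × e^(−0.373×0.6909) = 0.1768 × 23.0 × 0.7728 = 3.142 mg/L.
Minimum DO = C_s − D_c = 10.2 − 3.142 = 7.058 mg/L.
x_c = v t_c = 0.466 m/s × 0.6909 d × 86400 s/d = 27820 m ≈ 27.8 km.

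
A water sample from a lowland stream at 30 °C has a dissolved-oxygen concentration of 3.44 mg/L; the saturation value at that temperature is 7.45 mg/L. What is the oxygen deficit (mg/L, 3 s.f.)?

D = C_s − C = 7.45 − 3.44 = 4.01 mg/L.

D ≈ 4.01 mg/L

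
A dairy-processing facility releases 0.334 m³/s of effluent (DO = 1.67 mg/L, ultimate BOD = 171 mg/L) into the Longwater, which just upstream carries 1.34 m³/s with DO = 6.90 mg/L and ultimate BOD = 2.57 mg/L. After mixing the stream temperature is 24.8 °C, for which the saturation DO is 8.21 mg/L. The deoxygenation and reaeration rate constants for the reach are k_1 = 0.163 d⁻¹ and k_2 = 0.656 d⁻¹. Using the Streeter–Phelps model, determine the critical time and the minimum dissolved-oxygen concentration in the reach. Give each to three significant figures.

Mixed DO = (1.34×6.90 + 0.334×1.67)/(1.34+0.334) = 9.804/1.674 = 5.856 mg/L.
Mixed L₀ = (1.34×2.57 + 0.334×171)/(1.674) = 60.56/1.674 = 36.18 mg/L.
Initial deficit D₀ = C_s − DO₀ = 8.21 − 5.856 = 2.354 mg/L.
t_c = (1/0.4930) ln[(0.656/0.163)(1 − 2.354×0.4930/(0.163×36.18))] = 2.028 × ln(3.233) = 2.380 d.
D_c = (0.163/0.656) × 36.18 × e^(−0.163×2.380) = 0.2485 × 36.18 × 0.6785 = 6.099 mg/L.
Minimum DO = 8.21 − 6.099 = 2.111 mg/L.

t_c ≈ 2.38 d; minimum DO ≈ 2.11 mg/L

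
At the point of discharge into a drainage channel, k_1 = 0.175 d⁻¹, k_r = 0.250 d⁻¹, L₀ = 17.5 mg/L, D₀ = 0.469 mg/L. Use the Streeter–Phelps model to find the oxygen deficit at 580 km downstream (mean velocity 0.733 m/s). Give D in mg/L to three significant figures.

Travel time t = x/v = 580 km / (0.733 m/s) = 580000 m / 0.733 m/s = 791300 s = 9.158 d.
k_1 L₀/(k_r−k_1) = 0.175×17.5/(0.250−0.175) = 3.062/0.07500 = 40.83 mg/L.
e^(−k_1 t) = e^(−0.175×9.158) = 0.2014; e^(−k_r t) = e^(−0.250×9.158) = 0.1013.
D = 40.83 × (0.2014 − 0.1013) + 0.469 × 0.1013 = 4.085 + 0.04752 = 4.133 mg/L.

D ≈ 4.13 mg/L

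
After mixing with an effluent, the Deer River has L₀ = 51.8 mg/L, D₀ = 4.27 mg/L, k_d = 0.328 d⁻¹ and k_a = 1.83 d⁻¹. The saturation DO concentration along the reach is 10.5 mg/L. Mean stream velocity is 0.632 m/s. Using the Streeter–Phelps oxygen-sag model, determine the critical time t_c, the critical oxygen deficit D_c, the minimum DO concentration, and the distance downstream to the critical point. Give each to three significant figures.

At the critical point dD/dt = 0, so k_d L₀ e^(−k_d t) = k_a D. Substituting D(t) from the Streeter–Phelps equation and solving for t gives
t_c = ln[(k_a/k_d)(1 − D₀(k_a−k_d)/(k_d L₀))] / (k_a−k_d).
Here k_a−k_d = 1.502 d⁻¹ and 1 − D₀(k_a−k_d)/(k_d L₀) = 1 − 4.27×1.502/(0.328×51.8) = 0.6225, so
t_c = ln(5.579 × 0.6225) / 1.502 = 1.245 / 1.502 = 0.8289 d.
L(t_c) = L₀ e^(−k_d t_c) = 51.8 × 0.7619 = 39.47 mg/L, and at the critical point k_a D_c = k_d L, so D_c = (0.328/1.83) × 39.47 = 7.074 mg/L.
Minimum DO = C_s − D_c = 10.5 − 7.074 = 3.426 mg/L.
x_c = v t_c = 0.632 m/s × 0.8289 d × 86400 s/d = 45260 m ≈ 45.3 km.

t_c ≈ 0.829 d; D_c ≈ 7.07 mg/L; min DO ≈ 3.43 mg/L; x_c ≈ 45.3 km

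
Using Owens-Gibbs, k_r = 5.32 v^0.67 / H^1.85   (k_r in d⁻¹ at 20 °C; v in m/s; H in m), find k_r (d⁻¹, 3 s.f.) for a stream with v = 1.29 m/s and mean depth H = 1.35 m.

k_r = 5.32 × 1.29^0.67 / 1.35^1.85 = 5.32 × 1.186 / 1.742 = 3.622 d⁻¹.

k_r ≈ 3.62 d⁻¹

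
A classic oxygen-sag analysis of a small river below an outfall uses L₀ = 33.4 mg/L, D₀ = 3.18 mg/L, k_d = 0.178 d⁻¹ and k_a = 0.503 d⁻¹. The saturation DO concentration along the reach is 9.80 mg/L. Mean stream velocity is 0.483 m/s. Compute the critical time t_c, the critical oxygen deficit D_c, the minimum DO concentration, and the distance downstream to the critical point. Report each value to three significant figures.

With k_a/k_d = 2.826 and 1 − D₀(k_a−k_d)/(k_d L₀) = 0.8262,
t_c = ln(2.826 × 0.8262) / (0.503 − 0.178) = ln(2.335) / 0.3250 = 0.8478/0.3250 = 2.609 d.
D_c = (k_d/k_a) L₀ e^(−k_d t_c) = (0.178/0.503) × 33.4 × e^(−0.178×2.609) = 0.3539 × 33.4 × 0.6285 = 7.429 mg/L.
Minimum DO = C_s − D_c = 9.80 − 7.429 = 2.371 mg/L.
x_c = v t_c = 0.483 m/s × 2.609 d × 86400 s/d = 108900 m ≈ 109 km.

t_c ≈ 2.61 d; D_c ≈ 7.43 mg/L; min DO ≈ 2.37 mg/L; x_c ≈ 109 km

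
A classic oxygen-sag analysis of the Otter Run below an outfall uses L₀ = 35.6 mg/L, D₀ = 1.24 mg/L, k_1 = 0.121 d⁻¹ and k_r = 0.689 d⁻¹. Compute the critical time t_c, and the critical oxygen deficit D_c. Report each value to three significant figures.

t_c ≈ 2.75 d; D_c ≈ 4.48 mg/L

At the critical point dD/dt = 0, so k_1 L₀ e^(−k_1 t) = k_r D. Substituting D(t) from the Streeter–Phelps equation and solving for t gives
t_c = ln[(k_r/k_1)(1 − D₀(k_r−k_1)/(k_1 L₀))] / (k_r−k_1).
Here k_r−k_1 = 0.5680 d⁻¹ and 1 − D₀(k_r−k_1)/(k_1 L₀) = 1 − 1.24×0.5680/(0.121×35.6) = 0.8365, so
t_c = ln(5.694 × 0.8365) / 0.5680 = 1.561 / 0.5680 = 2.748 d.
D_c = (k_1/k_r) L₀ e^(−k_1 t_c) = (0.121/0.689) × 35.6 × e^(−0.121×2.748) = 0.1756 × 35.6 × 0.7171 = 4.483 mg/L.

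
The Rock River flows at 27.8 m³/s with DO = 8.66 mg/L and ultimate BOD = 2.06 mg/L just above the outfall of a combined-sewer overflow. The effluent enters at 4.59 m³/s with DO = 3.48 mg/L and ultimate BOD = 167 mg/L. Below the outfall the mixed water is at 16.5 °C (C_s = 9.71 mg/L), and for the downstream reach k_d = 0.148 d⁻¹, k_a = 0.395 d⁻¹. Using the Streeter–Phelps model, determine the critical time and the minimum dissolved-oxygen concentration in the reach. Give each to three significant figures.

Mixed DO = (27.8×8.66 + 4.59×3.48)/(27.8+4.59) = 256.7/32.39 = 7.926 mg/L.
Mixed L₀ = (27.8×2.06 + 4.59×167)/(32.39) = 823.8/32.39 = 25.43 mg/L.
Initial deficit D₀ = C_s − DO₀ = 9.71 − 7.926 = 1.784 mg/L.
t_c = (1/0.2470) ln[(0.395/0.148)(1 − 1.784×0.2470/(0.148×25.43))] = 4.049 × ln(2.356) = 3.470 d.
D_c = (0.148/0.395) × 25.43 × e^(−0.148×3.470) = 0.3747 × 25.43 × 0.5983 = 5.702 mg/L.
Minimum DO = 9.71 − 5.702 = 4.008 mg/L.

t_c ≈ 3.47 d; minimum DO ≈ 4.01 mg/L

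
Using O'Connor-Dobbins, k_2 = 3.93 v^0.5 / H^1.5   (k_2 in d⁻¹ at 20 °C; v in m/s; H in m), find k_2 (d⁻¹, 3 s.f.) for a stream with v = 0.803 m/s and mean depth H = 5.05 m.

k_2 = 3.93 × 0.803^0.5 / 5.05^1.5 = 3.93 × 0.8961 / 11.35 = 0.3103 d⁻¹.

k_2 ≈ 0.310 d⁻¹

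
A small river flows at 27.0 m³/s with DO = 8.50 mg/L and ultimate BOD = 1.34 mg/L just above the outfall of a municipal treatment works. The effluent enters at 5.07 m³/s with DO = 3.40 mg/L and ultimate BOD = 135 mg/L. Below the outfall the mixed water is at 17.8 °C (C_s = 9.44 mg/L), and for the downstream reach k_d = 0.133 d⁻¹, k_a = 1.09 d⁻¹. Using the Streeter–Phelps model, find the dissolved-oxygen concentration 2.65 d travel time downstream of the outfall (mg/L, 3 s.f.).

Mixed DO = (27.0×8.50 + 5.07×3.40)/(27.0+5.07) = 246.7/32.07 = 7.694 mg/L.
Mixed L₀ = (27.0×1.34 + 5.07×135)/(32.07) = 720.6/32.07 = 22.47 mg/L.
Initial deficit D₀ = C_s − DO₀ = 9.44 − 7.694 = 1.746 mg/L.
D(2.65) = [0.133×22.47/(1.09−0.133)](e^(−0.133×2.65) − e^(−1.09×2.65)) + 1.746 e^(−1.09×2.65)
= 3.123 × (0.7030 − 0.05566) + 1.746 × 0.05566 = 2.119 mg/L.
DO = 9.44 − 2.119 = 7.321 mg/L.

DO ≈ 7.32 mg/L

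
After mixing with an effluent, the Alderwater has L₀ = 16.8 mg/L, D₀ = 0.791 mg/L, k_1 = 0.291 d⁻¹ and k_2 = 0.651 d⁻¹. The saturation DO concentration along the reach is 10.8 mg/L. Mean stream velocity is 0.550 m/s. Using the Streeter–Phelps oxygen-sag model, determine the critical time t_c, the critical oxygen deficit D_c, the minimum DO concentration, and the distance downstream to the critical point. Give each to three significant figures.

t_c ≈ 2.07 d; D_c ≈ 4.11 mg/L; min DO ≈ 6.69 mg/L; x_c ≈ 98.4 km

With k_2/k_1 = 2.237 and 1 − D₀(k_2−k_1)/(k_1 L₀) = 0.9418,
t_c = ln(2.237 × 0.9418) / (0.651 − 0.291) = ln(2.107) / 0.3600 = 0.7452/0.3600 = 2.070 d.
L(t_c) = L₀ e^(−k_1 t_c) = 16.8 × 0.5475 = 9.198 mg/L, and at the critical point k_2 D_c = k_1 L, so D_c = (0.291/0.651) × 9.198 = 4.112 mg/L.
Minimum DO = C_s − D_c = 10.8 − 4.112 = 6.688 mg/L.
x_c = v t_c = 0.550 m/s × 2.070 d × 86400 s/d = 98360 m ≈ 98.4 km.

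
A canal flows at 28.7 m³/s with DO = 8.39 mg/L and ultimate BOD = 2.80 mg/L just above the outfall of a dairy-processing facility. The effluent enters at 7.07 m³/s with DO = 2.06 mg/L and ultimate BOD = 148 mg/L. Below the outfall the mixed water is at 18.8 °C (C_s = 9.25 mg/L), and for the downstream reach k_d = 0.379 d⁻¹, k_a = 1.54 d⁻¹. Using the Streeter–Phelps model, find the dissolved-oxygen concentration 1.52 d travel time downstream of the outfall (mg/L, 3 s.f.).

Mixed DO = (28.7×8.39 + 7.07×2.06)/(28.7+7.07) = 255.4/35.77 = 7.139 mg/L.
Mixed L₀ = (28.7×2.80 + 7.07×148)/(35.77) = 1127/35.77 = 31.50 mg/L.
Initial deficit D₀ = C_s − DO₀ = 9.25 − 7.139 = 2.111 mg/L.
D(1.52) = [0.379×31.50/(1.54−0.379)](e^(−0.379×1.52) − e^(−1.54×1.52)) + 2.111 e^(−1.54×1.52)
= 10.28 × (0.5621 − 0.09625) + 2.111 × 0.09625 = 4.993 mg/L.
DO = 9.25 − 4.993 = 4.257 mg/L.

DO ≈ 4.26 mg/L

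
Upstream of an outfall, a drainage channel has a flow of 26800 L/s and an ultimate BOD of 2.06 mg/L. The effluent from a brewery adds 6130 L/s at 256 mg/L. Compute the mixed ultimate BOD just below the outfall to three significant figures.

Flow-weighted mixing: C = (Q_r C_r + Q_w C_w)/(Q_r + Q_w)
= (26800×2.06 + 6130×256)/(26800 + 6130) = 1.624×10^6/32930 = 49.33 mg/L.

49.3 mg/L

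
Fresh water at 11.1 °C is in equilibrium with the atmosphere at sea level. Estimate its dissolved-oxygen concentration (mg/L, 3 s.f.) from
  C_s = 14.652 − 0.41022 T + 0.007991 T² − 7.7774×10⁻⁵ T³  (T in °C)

C_s = 14.652 − 0.41022×11.1 + 0.007991×11.1² − 7.7774×10⁻⁵×11.1³ = 10.98 mg/L.

C_s ≈ 11.0 mg/L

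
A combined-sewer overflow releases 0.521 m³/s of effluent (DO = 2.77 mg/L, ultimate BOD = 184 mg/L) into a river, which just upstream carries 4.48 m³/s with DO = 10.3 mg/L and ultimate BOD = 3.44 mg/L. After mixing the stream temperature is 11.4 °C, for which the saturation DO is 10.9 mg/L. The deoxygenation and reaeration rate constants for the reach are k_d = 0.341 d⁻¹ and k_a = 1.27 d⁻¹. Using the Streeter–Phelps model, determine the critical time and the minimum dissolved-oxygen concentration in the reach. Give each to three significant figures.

Mixed DO = (4.48×10.3 + 0.521×2.77)/(4.48+0.521) = 47.59/5.001 = 9.516 mg/L.
Mixed L₀ = (4.48×3.44 + 0.521×184)/(5.001) = 111.3/5.001 = 22.25 mg/L.
Initial deficit D₀ = C_s − DO₀ = 10.9 − 9.516 = 1.384 mg/L.
t_c = (1/0.9290) ln[(1.27/0.341)(1 − 1.384×0.9290/(0.341×22.25))] = 1.076 × ln(3.093) = 1.215 d.
D_c = (0.341/1.27) × 22.25 × e^(−0.341×1.215) = 0.2685 × 22.25 × 0.6607 = 3.947 mg/L.
Minimum DO = 10.9 − 3.947 = 6.953 mg/L.

t_c ≈ 1.22 d; minimum DO ≈ 6.95 mg/L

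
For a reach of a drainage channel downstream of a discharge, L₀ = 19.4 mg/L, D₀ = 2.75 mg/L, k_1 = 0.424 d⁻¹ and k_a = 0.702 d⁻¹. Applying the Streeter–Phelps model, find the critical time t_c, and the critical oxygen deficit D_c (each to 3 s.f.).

t_c = [1/(k_a−k_1)] ln[(k_a/k_1)(1 − D₀(k_a−k_1)/(k_1 L₀))]
= [1/(0.702−0.424)] ln[(0.702/0.424)(1 − 2.75×0.2780/(0.424×19.4))]
= (1/0.2780) ln[1.656 × 0.9071] = 3.597 × ln(1.502) = 3.597 × 0.4067 = 1.463 d.
L(t_c) = L₀ e^(−k_1 t_c) = 19.4 × 0.5378 = 10.43 mg/L, and at the critical point k_a D_c = k_1 L, so D_c = (0.424/0.702) × 10.43 = 6.302 mg/L.

t_c ≈ 1.46 d; D_c ≈ 6.30 mg/L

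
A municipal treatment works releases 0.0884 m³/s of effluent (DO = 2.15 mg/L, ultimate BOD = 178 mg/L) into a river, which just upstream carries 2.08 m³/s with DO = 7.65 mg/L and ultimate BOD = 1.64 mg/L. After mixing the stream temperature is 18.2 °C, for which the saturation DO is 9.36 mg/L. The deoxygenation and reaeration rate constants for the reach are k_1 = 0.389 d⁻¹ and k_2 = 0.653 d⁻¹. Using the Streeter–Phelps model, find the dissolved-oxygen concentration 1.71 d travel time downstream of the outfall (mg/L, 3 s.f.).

Mixed DO = (2.08×7.65 + 0.0884×2.15)/(2.08+0.0884) = 16.10/2.168 = 7.426 mg/L.
Mixed L₀ = (2.08×1.64 + 0.0884×178)/(2.168) = 19.15/2.168 = 8.830 mg/L.
Initial deficit D₀ = C_s − DO₀ = 9.36 − 7.426 = 1.934 mg/L.
D(1.71) = [0.389×8.830/(0.653−0.389)](e^(−0.389×1.71) − e^(−0.653×1.71)) + 1.934 e^(−0.653×1.71)
= 13.01 × (0.5142 − 0.3274) + 1.934 × 0.3274 = 3.064 mg/L.
DO = 9.36 − 3.064 = 6.296 mg/L.

DO ≈ 6.30 mg/L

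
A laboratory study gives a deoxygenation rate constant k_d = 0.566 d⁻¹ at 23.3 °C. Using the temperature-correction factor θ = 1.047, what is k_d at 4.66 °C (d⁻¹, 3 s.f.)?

k_d(T₂) = k_d(T₁) · θ^(T₂−T₁) = 0.566 × 1.047^(4.66−23.3)
= 0.566 × 1.047^-18.6 = 0.566 × 0.4248 = 0.2404 d⁻¹.

k_d ≈ 0.240 d⁻¹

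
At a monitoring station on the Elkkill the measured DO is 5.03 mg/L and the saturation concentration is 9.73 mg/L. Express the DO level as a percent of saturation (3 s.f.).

51.7 % saturation

% saturation = C/C_s × 100 = 5.03/9.73 × 100 = 51.7 %.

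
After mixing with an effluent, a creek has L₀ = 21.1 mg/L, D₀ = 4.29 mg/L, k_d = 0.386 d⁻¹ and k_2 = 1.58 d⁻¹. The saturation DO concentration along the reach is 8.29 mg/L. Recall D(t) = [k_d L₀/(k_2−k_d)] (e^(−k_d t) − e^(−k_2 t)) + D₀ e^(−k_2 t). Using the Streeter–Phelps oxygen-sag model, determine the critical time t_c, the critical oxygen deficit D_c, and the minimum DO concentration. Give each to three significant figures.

At the critical point dD/dt = 0, so k_d L₀ e^(−k_d t) = k_2 D. Substituting D(t) from the Streeter–Phelps equation and solving for t gives
t_c = ln[(k_2/k_d)(1 − D₀(k_2−k_d)/(k_d L₀))] / (k_2−k_d).
Here k_2−k_d = 1.194 d⁻¹ and 1 − D₀(k_2−k_d)/(k_d L₀) = 1 − 4.29×1.194/(0.386×21.1) = 0.3711, so
t_c = ln(4.093 × 0.3711) / 1.194 = 0.4180 / 1.194 = 0.3501 d.
L(t_c) = L₀ e^(−k_d t_c) = 21.1 × 0.8736 = 18.43 mg/L, and at the critical point k_2 D_c = k_d L, so D_c = (0.386/1.58) × 18.43 = 4.503 mg/L.
Minimum DO = C_s − D_c = 8.29 − 4.503 = 3.787 mg/L.

t_c ≈ 0.350 d; D_c ≈ 4.50 mg/L; min DO ≈ 3.79 mg/L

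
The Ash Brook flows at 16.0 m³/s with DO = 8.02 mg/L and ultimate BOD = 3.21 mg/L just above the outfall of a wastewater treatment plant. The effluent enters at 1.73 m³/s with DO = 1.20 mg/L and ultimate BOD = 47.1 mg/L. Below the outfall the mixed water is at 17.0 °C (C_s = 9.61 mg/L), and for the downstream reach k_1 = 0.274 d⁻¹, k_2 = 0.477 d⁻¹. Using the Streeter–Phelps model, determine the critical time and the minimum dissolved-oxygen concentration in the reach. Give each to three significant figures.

Mixed DO = (16.0×8.02 + 1.73×1.20)/(16.0+1.73) = 130.4/17.73 = 7.355 mg/L.
Mixed L₀ = (16.0×3.21 + 1.73×47.1)/(17.73) = 132.8/17.73 = 7.493 mg/L.
Initial deficit D₀ = C_s − DO₀ = 9.61 − 7.355 = 2.255 mg/L.
t_c = (1/0.2030) ln[(0.477/0.274)(1 − 2.255×0.2030/(0.274×7.493))] = 4.926 × ln(1.353) = 1.488 d.
D_c = (0.274/0.477) × 7.493 × e^(−0.274×1.488) = 0.5744 × 7.493 × 0.6652 = 2.863 mg/L.
Minimum DO = 9.61 − 2.863 = 6.747 mg/L.

t_c ≈ 1.49 d; minimum DO ≈ 6.75 mg/L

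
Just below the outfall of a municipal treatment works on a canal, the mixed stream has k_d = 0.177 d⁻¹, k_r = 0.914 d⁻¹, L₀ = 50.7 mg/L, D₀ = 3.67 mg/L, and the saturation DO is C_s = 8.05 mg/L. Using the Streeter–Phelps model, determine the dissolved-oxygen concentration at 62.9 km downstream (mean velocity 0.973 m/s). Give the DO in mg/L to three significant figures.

Travel time t = x/v = 62.9 km / (0.973 m/s) = 62900 m / 0.973 m/s = 64650 s = 0.7482 d.
k_d L₀/(k_r−k_d) = 0.177×50.7/(0.914−0.177) = 8.974/0.7370 = 12.18 mg/L.
e^(−k_d t) = e^(−0.177×0.7482) = 0.8760; e^(−k_r t) = e^(−0.914×0.7482) = 0.5047.
D = 12.18 × (0.8760 − 0.5047) + 3.67 × 0.5047 = 4.521 + 1.852 = 6.373 mg/L.
DO = C_s − D = 8.05 − 6.373 = 1.677 mg/L.

DO ≈ 1.68 mg/L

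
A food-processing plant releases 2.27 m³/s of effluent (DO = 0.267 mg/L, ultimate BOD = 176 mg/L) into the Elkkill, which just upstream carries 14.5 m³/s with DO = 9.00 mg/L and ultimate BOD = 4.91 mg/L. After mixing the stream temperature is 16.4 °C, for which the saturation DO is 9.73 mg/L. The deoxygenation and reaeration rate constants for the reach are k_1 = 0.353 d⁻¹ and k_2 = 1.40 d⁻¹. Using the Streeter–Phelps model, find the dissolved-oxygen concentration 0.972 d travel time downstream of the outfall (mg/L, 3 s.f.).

DO ≈ 4.95 mg/L

Mixed DO = (14.5×9.00 + 2.27×0.267)/(14.5+2.27) = 131.1/16.77 = 7.818 mg/L.
Mixed L₀ = (14.5×4.91 + 2.27×176)/(16.77) = 470.7/16.77 = 28.07 mg/L.
Initial deficit D₀ = C_s − DO₀ = 9.73 − 7.818 = 1.912 mg/L.
D(0.972) = [0.353×28.07/(1.40−0.353)](e^(−0.353×0.972) − e^(−1.40×0.972)) + 1.912 e^(−1.40×0.972)
= 9.464 × (0.7096 − 0.2565) + 1.912 × 0.2565 = 4.778 mg/L.
DO = 9.73 − 4.778 = 4.952 mg/L.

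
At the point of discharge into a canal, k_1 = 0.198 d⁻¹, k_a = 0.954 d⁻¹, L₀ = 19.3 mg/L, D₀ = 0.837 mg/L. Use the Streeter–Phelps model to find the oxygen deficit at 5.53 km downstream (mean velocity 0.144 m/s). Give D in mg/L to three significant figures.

D ≈ 1.87 mg/L

Travel time t = x/v = 5.53 km / (0.144 m/s) = 5530 m / 0.144 m/s = 38400 s = 0.4445 d.
k_1 L₀/(k_a−k_1) = 0.198×19.3/(0.954−0.198) = 3.821/0.7560 = 5.055 mg/L.
e^(−k_1 t) = e^(−0.198×0.4445) = 0.9158; e^(−k_a t) = e^(−0.954×0.4445) = 0.6544.
D = 5.055 × (0.9158 − 0.6544) + 0.837 × 0.6544 = 1.321 + 0.5477 = 1.869 mg/L.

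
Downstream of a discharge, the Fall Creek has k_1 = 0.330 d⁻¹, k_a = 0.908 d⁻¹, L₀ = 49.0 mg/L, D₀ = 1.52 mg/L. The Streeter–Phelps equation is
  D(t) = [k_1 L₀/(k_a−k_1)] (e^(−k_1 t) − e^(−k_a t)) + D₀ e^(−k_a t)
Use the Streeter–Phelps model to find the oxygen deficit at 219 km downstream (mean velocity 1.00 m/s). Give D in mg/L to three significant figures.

D ≈ 9.47 mg/L

Travel time t = x/v = 219 km / (1.00 m/s) = 219000 m / 1.00 m/s = 219000 s = 2.535 d.
k_1 L₀/(k_a−k_1) = 0.330×49.0/(0.908−0.330) = 16.17/0.5780 = 27.98 mg/L.
e^(−k_1 t) = e^(−0.330×2.535) = 0.4332; e^(−k_a t) = e^(−0.908×2.535) = 0.1001.
D = 27.98 × (0.4332 − 0.1001) + 1.52 × 0.1001 = 9.320 + 0.1522 = 9.472 mg/L.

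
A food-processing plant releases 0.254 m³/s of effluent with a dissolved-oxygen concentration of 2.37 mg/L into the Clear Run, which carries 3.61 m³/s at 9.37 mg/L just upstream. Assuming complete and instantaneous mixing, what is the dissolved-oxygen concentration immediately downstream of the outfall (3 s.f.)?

8.91 mg/L

Flow-weighted mixing: C = (Q_r C_r + Q_w C_w)/(Q_r + Q_w)
= (3.61×9.37 + 0.254×2.37)/(3.61 + 0.254) = 34.43/3.864 = 8.910 mg/L.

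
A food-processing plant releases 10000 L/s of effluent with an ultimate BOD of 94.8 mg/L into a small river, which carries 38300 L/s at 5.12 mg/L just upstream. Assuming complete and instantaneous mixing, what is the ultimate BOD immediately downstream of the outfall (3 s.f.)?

Flow-weighted mixing: C = (Q_r C_r + Q_w C_w)/(Q_r + Q_w)
= (38300×5.12 + 10000×94.8)/(38300 + 10000) = 1.144×10^6/48300 = 23.69 mg/L.

23.7 mg/L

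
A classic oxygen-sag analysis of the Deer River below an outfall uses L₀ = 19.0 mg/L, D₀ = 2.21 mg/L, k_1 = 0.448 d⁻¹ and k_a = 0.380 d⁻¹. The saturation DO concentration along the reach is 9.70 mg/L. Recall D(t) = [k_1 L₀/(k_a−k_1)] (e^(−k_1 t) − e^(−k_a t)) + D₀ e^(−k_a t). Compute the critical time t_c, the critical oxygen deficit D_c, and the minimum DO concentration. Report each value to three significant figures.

t_c ≈ 2.16 d; D_c ≈ 8.50 mg/L; min DO ≈ 1.20 mg/L

t_c = [1/(k_a−k_1)] ln[(k_a/k_1)(1 − D₀(k_a−k_1)/(k_1 L₀))]
= [1/(0.380−0.448)] ln[(0.380/0.448)(1 − 2.21×-0.06800/(0.448×19.0))]
= (1/-0.06800) ln[0.8482 × 1.018] = -14.71 × ln(0.8632) = -14.71 × -0.1471 = 2.164 d.
L(t_c) = L₀ e^(−k_1 t_c) = 19.0 × 0.3794 = 7.208 mg/L, and at the critical point k_a D_c = k_1 L, so D_c = (0.448/0.380) × 7.208 = 8.498 mg/L.
Minimum DO = C_s − D_c = 9.70 − 8.498 = 1.202 mg/L.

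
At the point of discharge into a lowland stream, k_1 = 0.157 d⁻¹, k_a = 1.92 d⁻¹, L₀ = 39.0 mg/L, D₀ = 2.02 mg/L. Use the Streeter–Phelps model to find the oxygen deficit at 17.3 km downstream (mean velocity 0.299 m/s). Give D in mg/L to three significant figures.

D ≈ 2.72 mg/L

Travel time t = x/v = 17.3 km / (0.299 m/s) = 17300 m / 0.299 m/s = 57860 s = 0.6697 d.
k_1 L₀/(k_a−k_1) = 0.157×39.0/(1.92−0.157) = 6.123/1.763 = 3.473 mg/L.
e^(−k_1 t) = e^(−0.157×0.6697) = 0.9002; e^(−k_a t) = e^(−1.92×0.6697) = 0.2764.
D = 3.473 × (0.9002 − 0.2764) + 2.02 × 0.2764 = 2.166 + 0.5584 = 2.725 mg/L.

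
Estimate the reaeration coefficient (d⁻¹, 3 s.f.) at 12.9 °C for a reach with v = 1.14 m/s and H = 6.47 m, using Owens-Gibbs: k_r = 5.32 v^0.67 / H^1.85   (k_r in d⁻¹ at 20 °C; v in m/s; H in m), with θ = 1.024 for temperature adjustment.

k_r(20) = 5.32 × 1.14^0.67 / 6.47^1.85 = 5.32 × 1.092 / 31.64 = 0.1836 d⁻¹.
k_r(12.9) = 0.1836 × 1.024^(12.9−20) = 0.1836 × 0.8450 = 0.1551 d⁻¹.

k_r ≈ 0.155 d⁻¹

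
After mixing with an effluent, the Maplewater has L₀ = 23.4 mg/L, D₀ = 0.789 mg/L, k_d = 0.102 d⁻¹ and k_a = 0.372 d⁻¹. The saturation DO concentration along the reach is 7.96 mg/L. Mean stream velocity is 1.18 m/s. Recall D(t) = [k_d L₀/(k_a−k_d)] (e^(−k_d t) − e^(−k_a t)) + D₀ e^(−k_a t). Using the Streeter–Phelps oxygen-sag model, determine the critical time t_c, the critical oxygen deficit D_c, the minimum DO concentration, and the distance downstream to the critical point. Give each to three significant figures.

t_c = [1/(k_a−k_d)] ln[(k_a/k_d)(1 − D₀(k_a−k_d)/(k_d L₀))]
= [1/(0.372−0.102)] ln[(0.372/0.102)(1 − 0.789×0.2700/(0.102×23.4))]
= (1/0.2700) ln[3.647 × 0.9107] = 3.704 × ln(3.322) = 3.704 × 1.200 = 4.446 d.
L(t_c) = L₀ e^(−k_d t_c) = 23.4 × 0.6354 = 14.87 mg/L, and at the critical point k_a D_c = k_d L, so D_c = (0.102/0.372) × 14.87 = 4.077 mg/L.
Minimum DO = C_s − D_c = 7.96 − 4.077 = 3.883 mg/L.
x_c = v t_c = 1.18 m/s × 4.446 d × 86400 s/d = 453300 m ≈ 453 km.

t_c ≈ 4.45 d; D_c ≈ 4.08 mg/L; min DO ≈ 3.88 mg/L; x_c ≈ 453 km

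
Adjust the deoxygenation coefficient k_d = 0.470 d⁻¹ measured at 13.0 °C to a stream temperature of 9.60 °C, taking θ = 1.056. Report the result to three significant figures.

k_d(T₂) = k_d(T₁) · θ^(T₂−T₁) = 0.470 × 1.056^(9.60−13.0)
= 0.470 × 1.056^-3.40 = 0.470 × 0.8309 = 0.3905 d⁻¹.

k_d ≈ 0.391 d⁻¹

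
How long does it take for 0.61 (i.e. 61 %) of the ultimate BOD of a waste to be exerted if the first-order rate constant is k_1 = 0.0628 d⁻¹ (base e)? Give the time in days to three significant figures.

y/L₀ = 1 − e^(−k_1 t) = 0.61 ⇒ e^(−k_1 t) = 0.390
t = −ln(0.390) / 0.0628 = 0.9416 / 0.0628 = 14.99 d.

t ≈ 15.0 d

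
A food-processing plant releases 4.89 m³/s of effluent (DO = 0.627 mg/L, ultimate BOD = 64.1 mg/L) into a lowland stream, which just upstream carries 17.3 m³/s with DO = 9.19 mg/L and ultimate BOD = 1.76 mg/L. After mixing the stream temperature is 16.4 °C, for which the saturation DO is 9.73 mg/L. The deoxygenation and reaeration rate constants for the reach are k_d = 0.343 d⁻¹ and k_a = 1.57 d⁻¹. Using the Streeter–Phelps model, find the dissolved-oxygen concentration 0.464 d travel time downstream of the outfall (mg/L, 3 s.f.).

Mixed DO = (17.3×9.19 + 4.89×0.627)/(17.3+4.89) = 162.1/22.19 = 7.303 mg/L.
Mixed L₀ = (17.3×1.76 + 4.89×64.1)/(22.19) = 343.9/22.19 = 15.50 mg/L.
Initial deficit D₀ = C_s − DO₀ = 9.73 − 7.303 = 2.427 mg/L.
D(0.464) = [0.343×15.50/(1.57−0.343)](e^(−0.343×0.464) − e^(−1.57×0.464)) + 2.427 e^(−1.57×0.464)
= 4.332 × (0.8529 − 0.4826) + 2.427 × 0.4826 = 2.775 mg/L.
DO = 9.73 − 2.775 = 6.955 mg/L.

DO ≈ 6.95 mg/L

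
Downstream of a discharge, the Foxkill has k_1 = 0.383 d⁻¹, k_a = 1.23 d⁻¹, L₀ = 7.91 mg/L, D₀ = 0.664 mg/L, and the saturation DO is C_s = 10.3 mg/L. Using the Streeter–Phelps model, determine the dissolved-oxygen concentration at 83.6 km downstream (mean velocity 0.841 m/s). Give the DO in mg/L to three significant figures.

DO ≈ 8.71 mg/L

Travel time t = x/v = 83.6 km / (0.841 m/s) = 83600 m / 0.841 m/s = 99410 s = 1.151 d.
k_1 L₀/(k_a−k_1) = 0.383×7.91/(1.23−0.383) = 3.030/0.8470 = 3.577 mg/L.
e^(−k_1 t) = e^(−0.383×1.151) = 0.6436; e^(−k_a t) = e^(−1.23×1.151) = 0.2429.
D = 3.577 × (0.6436 − 0.2429) + 0.664 × 0.2429 = 1.433 + 0.1613 = 1.595 mg/L.
DO = C_s − D = 10.3 − 1.595 = 8.705 mg/L.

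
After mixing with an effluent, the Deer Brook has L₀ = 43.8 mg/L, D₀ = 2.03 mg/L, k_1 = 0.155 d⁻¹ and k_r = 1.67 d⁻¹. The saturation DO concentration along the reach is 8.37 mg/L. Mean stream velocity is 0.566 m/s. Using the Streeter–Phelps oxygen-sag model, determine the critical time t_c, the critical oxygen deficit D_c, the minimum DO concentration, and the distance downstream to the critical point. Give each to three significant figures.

At the critical point dD/dt = 0, so k_1 L₀ e^(−k_1 t) = k_r D. Substituting D(t) from the Streeter–Phelps equation and solving for t gives
t_c = ln[(k_r/k_1)(1 − D₀(k_r−k_1)/(k_1 L₀))] / (k_r−k_1).
Here k_r−k_1 = 1.515 d⁻¹ and 1 − D₀(k_r−k_1)/(k_1 L₀) = 1 − 2.03×1.515/(0.155×43.8) = 0.5470, so
t_c = ln(10.77 × 0.5470) / 1.515 = 1.774 / 1.515 = 1.171 d.
L(t_c) = L₀ e^(−k_1 t_c) = 43.8 × 0.8340 = 36.53 mg/L, and at the critical point k_r D_c = k_1 L, so D_c = (0.155/1.67) × 36.53 = 3.391 mg/L.
Minimum DO = C_s − D_c = 8.37 − 3.391 = 4.979 mg/L.
x_c = v t_c = 0.566 m/s × 1.171 d × 86400 s/d = 57260 m ≈ 57.3 km.

t_c ≈ 1.17 d; D_c ≈ 3.39 mg/L; min DO ≈ 4.98 mg/L; x_c ≈ 57.3 km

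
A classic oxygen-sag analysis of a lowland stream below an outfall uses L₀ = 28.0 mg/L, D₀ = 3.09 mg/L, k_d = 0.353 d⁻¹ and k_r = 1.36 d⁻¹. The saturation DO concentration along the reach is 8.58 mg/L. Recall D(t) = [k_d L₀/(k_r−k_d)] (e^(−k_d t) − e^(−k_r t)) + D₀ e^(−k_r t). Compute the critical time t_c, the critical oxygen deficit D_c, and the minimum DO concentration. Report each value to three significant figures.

With k_r/k_d = 3.853 and 1 − D₀(k_r−k_d)/(k_d L₀) = 0.6852,
t_c = ln(3.853 × 0.6852) / (1.36 − 0.353) = ln(2.640) / 1.007 = 0.9707/1.007 = 0.9640 d.
L(t_c) = L₀ e^(−k_d t_c) = 28.0 × 0.7116 = 19.92 mg/L, and at the critical point k_r D_c = k_d L, so D_c = (0.353/1.36) × 19.92 = 5.171 mg/L.
Minimum DO = C_s − D_c = 8.58 − 5.171 = 3.409 mg/L.

t_c ≈ 0.964 d; D_c ≈ 5.17 mg/L; min DO ≈ 3.41 mg/L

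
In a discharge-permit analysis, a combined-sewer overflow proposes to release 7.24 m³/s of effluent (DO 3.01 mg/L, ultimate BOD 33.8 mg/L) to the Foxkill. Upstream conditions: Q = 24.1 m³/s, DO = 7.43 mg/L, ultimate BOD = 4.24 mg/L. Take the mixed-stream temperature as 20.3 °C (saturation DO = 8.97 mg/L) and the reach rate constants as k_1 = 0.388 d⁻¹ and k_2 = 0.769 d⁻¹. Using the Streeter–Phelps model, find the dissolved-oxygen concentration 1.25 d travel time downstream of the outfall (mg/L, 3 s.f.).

DO ≈ 5.36 mg/L

Mixed DO = (24.1×7.43 + 7.24×3.01)/(24.1+7.24) = 200.9/31.34 = 6.409 mg/L.
Mixed L₀ = (24.1×4.24 + 7.24×33.8)/(31.34) = 346.9/31.34 = 11.07 mg/L.
Initial deficit D₀ = C_s − DO₀ = 8.97 − 6.409 = 2.561 mg/L.
D(1.25) = [0.388×11.07/(0.769−0.388)](e^(−0.388×1.25) − e^(−0.769×1.25)) + 2.561 e^(−0.769×1.25)
= 11.27 × (0.6157 − 0.3824) + 2.561 × 0.3824 = 3.609 mg/L.
DO = 8.97 − 3.609 = 5.361 mg/L.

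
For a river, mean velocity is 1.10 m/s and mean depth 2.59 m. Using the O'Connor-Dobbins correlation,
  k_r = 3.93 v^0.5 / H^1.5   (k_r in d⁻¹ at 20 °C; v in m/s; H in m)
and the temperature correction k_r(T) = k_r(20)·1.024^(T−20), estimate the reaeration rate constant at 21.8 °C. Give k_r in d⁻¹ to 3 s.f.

k_r ≈ 1.03 d⁻¹

k_r(20) = 3.93 × 1.10^0.5 / 2.59^1.5 = 3.93 × 1.049 / 4.168 = 0.9889 d⁻¹.
k_r(21.8) = 0.9889 × 1.024^(21.8−20) = 0.9889 × 1.044 = 1.032 d⁻¹.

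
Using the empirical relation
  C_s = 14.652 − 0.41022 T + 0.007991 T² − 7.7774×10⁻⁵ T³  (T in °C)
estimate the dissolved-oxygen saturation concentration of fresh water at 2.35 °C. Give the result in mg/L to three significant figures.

C_s = 14.652 − 0.41022×2.35 + 0.007991×2.35² − 7.7774×10⁻⁵×2.35³ = 13.73 mg/L.

C_s ≈ 13.7 mg/L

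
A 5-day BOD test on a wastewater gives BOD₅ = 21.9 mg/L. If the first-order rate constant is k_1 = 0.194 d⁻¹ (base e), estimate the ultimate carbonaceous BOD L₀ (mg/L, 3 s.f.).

BOD₅ = L₀(1 − e^(−5k_1)) ⇒ L₀ = BOD₅ / (1 − e^(−5×0.194))
= 21.9 / (1 − 0.3791) = 21.9 / 0.6209 = 35.27 mg/L.

L₀ ≈ 35.3 mg/L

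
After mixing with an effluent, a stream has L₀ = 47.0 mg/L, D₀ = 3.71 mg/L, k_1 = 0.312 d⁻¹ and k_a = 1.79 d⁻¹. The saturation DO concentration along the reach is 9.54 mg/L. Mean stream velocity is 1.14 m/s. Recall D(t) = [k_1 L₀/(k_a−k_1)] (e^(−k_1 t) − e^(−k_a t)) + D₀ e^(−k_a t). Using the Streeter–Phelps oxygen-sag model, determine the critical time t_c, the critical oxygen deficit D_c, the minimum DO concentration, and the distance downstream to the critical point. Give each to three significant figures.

t_c ≈ 0.865 d; D_c ≈ 6.25 mg/L; min DO ≈ 3.29 mg/L; x_c ≈ 85.2 km

At the critical point dD/dt = 0, so k_1 L₀ e^(−k_1 t) = k_a D. Substituting D(t) from the Streeter–Phelps equation and solving for t gives
t_c = ln[(k_a/k_1)(1 − D₀(k_a−k_1)/(k_1 L₀))] / (k_a−k_1).
Here k_a−k_1 = 1.478 d⁻¹ and 1 − D₀(k_a−k_1)/(k_1 L₀) = 1 − 3.71×1.478/(0.312×47.0) = 0.6261, so
t_c = ln(5.737 × 0.6261) / 1.478 = 1.279 / 1.478 = 0.8651 d.
L(t_c) = L₀ e^(−k_1 t_c) = 47.0 × 0.7634 = 35.88 mg/L, and at the critical point k_a D_c = k_1 L, so D_c = (0.312/1.79) × 35.88 = 6.254 mg/L.
Minimum DO = C_s − D_c = 9.54 − 6.254 = 3.286 mg/L.
x_c = v t_c = 1.14 m/s × 0.8651 d × 86400 s/d = 85210 m ≈ 85.2 km.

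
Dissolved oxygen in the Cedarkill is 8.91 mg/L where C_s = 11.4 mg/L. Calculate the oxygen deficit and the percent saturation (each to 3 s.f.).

D = C_s − C = 11.4 − 8.91 = 2.49 mg/L.
% saturation = 8.91/11.4 × 100 = 78.2 %.

D ≈ 2.49 mg/L; 78.2 % saturation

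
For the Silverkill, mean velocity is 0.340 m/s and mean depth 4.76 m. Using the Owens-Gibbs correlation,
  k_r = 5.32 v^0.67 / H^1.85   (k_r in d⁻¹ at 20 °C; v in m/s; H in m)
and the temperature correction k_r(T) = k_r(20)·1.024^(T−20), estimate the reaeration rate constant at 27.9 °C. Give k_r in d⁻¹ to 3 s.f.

k_r ≈ 0.174 d⁻¹

k_r(20) = 5.32 × 0.340^0.67 / 4.76^1.85 = 5.32 × 0.4854 / 17.93 = 0.1440 d⁻¹.
k_r(27.9) = 0.1440 × 1.024^(27.9−20) = 0.1440 × 1.206 = 0.1737 d⁻¹.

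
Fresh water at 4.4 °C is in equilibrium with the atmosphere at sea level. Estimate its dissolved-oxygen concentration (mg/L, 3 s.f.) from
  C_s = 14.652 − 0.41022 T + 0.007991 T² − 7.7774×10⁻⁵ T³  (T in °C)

C_s ≈ 13.0 mg/L

C_s = 14.652 − 0.41022×4.4 + 0.007991×4.4² − 7.7774×10⁻⁵×4.4³ = 13.00 mg/L.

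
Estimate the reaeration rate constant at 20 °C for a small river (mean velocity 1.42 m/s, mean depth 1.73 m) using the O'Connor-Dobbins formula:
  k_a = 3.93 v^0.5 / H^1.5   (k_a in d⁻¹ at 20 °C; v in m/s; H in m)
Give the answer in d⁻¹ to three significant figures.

k_a = 3.93 × 1.42^0.5 / 1.73^1.5 = 3.93 × 1.192 / 2.275 = 2.058 d⁻¹.

k_a ≈ 2.06 d⁻¹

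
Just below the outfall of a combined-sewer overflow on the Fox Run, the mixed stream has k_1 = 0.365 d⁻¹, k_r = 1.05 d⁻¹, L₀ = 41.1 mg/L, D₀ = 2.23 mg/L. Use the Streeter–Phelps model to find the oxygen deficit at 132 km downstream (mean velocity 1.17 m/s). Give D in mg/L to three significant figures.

Travel time t = x/v = 132 km / (1.17 m/s) = 132000 m / 1.17 m/s = 112800 s = 1.306 d.
k_1 L₀/(k_r−k_1) = 0.365×41.1/(1.05−0.365) = 15.00/0.6850 = 21.90 mg/L.
e^(−k_1 t) = e^(−0.365×1.306) = 0.6209; e^(−k_r t) = e^(−1.05×1.306) = 0.2538.
D = 21.90 × (0.6209 − 0.2538) + 2.23 × 0.2538 = 8.038 + 0.5660 = 8.604 mg/L.

D ≈ 8.60 mg/L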